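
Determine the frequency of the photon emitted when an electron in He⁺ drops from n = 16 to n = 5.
4.75e+14 Hz

First, find the transition energy:
E_16 = -13.6057 × 2² / 16² = -0.212589 eV
E_5 = -13.6057 × 2² / 5² = -2.176912 eV
|ΔE| = |E_5 - E_16| = 1.964323 eV

Convert to Joules: E = 1.964323 eV × (1.602177 × 10⁻¹⁹ J/eV) = 3.1472e-19 J

Using E = hf:
f = E/h = 3.1472e-19 J / (6.62607 × 10⁻³⁴ J·s)
f = 4.75e+14 Hz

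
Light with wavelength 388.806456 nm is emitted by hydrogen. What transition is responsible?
n = 8 → n = 2

First, find the photon energy from the wavelength (hc = 1239.84 eV·nm):
E = hc/λ = 1239.84 eV·nm / 388.806456 nm = 3.1888359 eV

The energy levels of hydrogen satisfy E_n = -13.6057 / n² eV, so an emission n_i → n_f releases
ΔE = 13.6057 × (1/n_f² − 1/n_i²) eV.

Setting ΔE equal to the photon energy:
1/n_f² − 1/n_i² = 3.1888359 / 13.6057 = 0.23437500

Since 1/n_i² must be positive, we need 1/n_f² > 0.23437500, i.e. n_f ≤ 2. For each allowed n_f, solve n_i = (1/n_f² − 0.23437500)^(−1/2) and check whether it is a whole number:
  n_f = 1: 1/n_i² = 1.00000000 − 0.23437500 = 0.76562500 → n_i = 1.143  (not an integer) ✗
  n_f = 2: 1/n_i² = 0.25000000 − 0.23437500 = 0.01562500 → n_i = 8.000  → integer, n_i = 8 ✓

Only n_f = 2 gives an integer upper level, n_i = 8.

The transition is from n = 8 to n = 2 (emission).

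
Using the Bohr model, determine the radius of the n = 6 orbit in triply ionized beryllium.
0.4763 nm (or 4.7626 Å)

The Bohr radius formula is:
r_n = n² a₀ / Z

where a₀ = 0.0529177 nm is the Bohr radius.

For Be³⁺ (Z = 4) at n = 6:
r_6 = 6² × 0.0529177 nm / 4
r_6 = 36 × 0.0529177 nm / 4
r_6 = 1.90504 nm / 4
r_6 = 0.4763 nm

The electron orbits at approximately 0.4763 nm from the nucleus.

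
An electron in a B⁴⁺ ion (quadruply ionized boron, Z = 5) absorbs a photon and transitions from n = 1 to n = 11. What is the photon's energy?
337.331405 eV

The energy levels of a hydrogen-like atom are E_n = -13.6057 Z² eV / n².

Energy at n = 1: E_1 = -13.6057 × 5² / 1² = -340.142500000 eV
Energy at n = 11: E_11 = -13.6057 × 5² / 11² = -2.811095041 eV

The excitation energy is the difference:
ΔE = E_11 - E_1
ΔE = -2.811095041 - (-340.142500000)
ΔE = 337.331405 eV

Since this is positive, energy must be absorbed (photon absorption).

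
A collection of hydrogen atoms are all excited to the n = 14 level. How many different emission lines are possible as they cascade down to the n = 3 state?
66

The electron can occupy levels n = 3, 4, ..., 14 during de-excitation — that is m = 14 - 3 + 1 = 12 distinct levels.

The number of distinct spectral lines equals the number of ways to choose 2 of these m levels (each pair gives one possible emission transition):

Number of lines = m(m-1)/2 = 12×11/2 = 66

These correspond to all possible transitions between the 12 levels:
14 → 13, 14 → 12, 14 → 11, 14 → 10, 14 → 9, 14 → 8, 14 → 7, 14 → 6...

Each transition produces a photon with a unique energy (and thus wavelength). This count does not depend on Z.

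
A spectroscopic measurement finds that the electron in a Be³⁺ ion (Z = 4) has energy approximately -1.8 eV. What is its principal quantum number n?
n = 11

The exact energy levels follow E_n = -13.6057 Z² / n² eV with Z = 4.

The measured value (-1.8 eV) is reported to only 2 significant figures, so we must test candidate n values and see which one matches to that precision.

Candidate energies:
  n = 9:  E = -13.6057 × 4² / 9² = -2.68755 eV
  n = 10:  E = -13.6057 × 4² / 10² = -2.17691 eV
  n = 11:  E = -13.6057 × 4² / 11² = -1.79910 eV  ← matches
  n = 12:  E = -13.6057 × 4² / 12² = -1.51174 eV
  n = 13:  E = -13.6057 × 4² / 13² = -1.28811 eV

Checking against the measurement of -1.8 eV (2 sig figs), only n = 11 agrees:
E_11 = -1.79910 eV, which rounds to -1.8 eV ✓

Therefore n = 11.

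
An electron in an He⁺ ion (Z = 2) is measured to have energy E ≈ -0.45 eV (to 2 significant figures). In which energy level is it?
n = 11

The exact energy levels follow E_n = -13.6057 Z² / n² eV with Z = 2.

The measured value (-0.45 eV) is reported to only 2 significant figures, so we must test candidate n values and see which one matches to that precision.

Candidate energies:
  n = 9:  E = -13.6057 × 2² / 9² = -0.67189 eV
  n = 10:  E = -13.6057 × 2² / 10² = -0.54423 eV
  n = 11:  E = -13.6057 × 2² / 11² = -0.44978 eV  ← matches
  n = 12:  E = -13.6057 × 2² / 12² = -0.37794 eV
  n = 13:  E = -13.6057 × 2² / 13² = -0.32203 eV

Checking against the measurement of -0.45 eV (2 sig figs), only n = 11 agrees:
E_11 = -0.44978 eV, which rounds to -0.45 eV ✓

Therefore n = 11.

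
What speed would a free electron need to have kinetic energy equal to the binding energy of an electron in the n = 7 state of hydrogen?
3.12528e+05 m/s (or 0.104248% of c)

The binding energy at n = 7 for hydrogen is:
E_7 = -13.6057/7² = -0.277667347 eV
|E_7| = 0.277667347 eV

Convert to Joules:
KE = 0.277667347 eV × (1.602177 × 10⁻¹⁹ J/eV) = 4.4487224e-20 J

Using KE = ½mv²:
v = √(2·KE/m_e)
v = √(2 × 4.4487224e-20 J / 9.10938 × 10⁻³¹ kg)
v = 3.12528e+05 m/s

This is approximately 0.104248% the speed of light.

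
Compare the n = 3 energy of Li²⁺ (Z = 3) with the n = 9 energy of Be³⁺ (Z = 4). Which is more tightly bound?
Li²⁺ at n = 3 (E = -13.606 eV)

Using E_n = -13.6057 Z² / n² eV:

Li²⁺ (Z = 3) at n = 3:
E = -13.6057 × 3² / 3² = -13.6057 × 9 / 9 = -13.605700 eV

Be³⁺ (Z = 4) at n = 9:
E = -13.6057 × 4² / 9² = -13.6057 × 16 / 81 = -2.687546 eV

Since -13.605700 eV < -2.687546 eV,
Li²⁺ at n = 3 is more tightly bound (requires more energy to ionize).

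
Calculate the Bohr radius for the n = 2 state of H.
0.2117 nm (or 2.1167 Å)

The Bohr radius formula is:
r_n = n² a₀ / Z

where a₀ = 0.0529177 nm is the Bohr radius.

For H (Z = 1) at n = 2:
r_2 = 2² × 0.0529177 nm / 1
r_2 = 4 × 0.0529177 nm / 1
r_2 = 0.21167 nm / 1
r_2 = 0.2117 nm

The electron orbits at approximately 0.2117 nm from the nucleus.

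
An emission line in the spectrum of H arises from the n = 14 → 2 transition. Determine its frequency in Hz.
8.06e+14 Hz

First, find the transition energy:
E_14 = -13.6057 / 14² = -0.069417 eV
E_2 = -13.6057 / 2² = -3.401425 eV
|ΔE| = |E_2 - E_14| = 3.332008 eV

Convert to Joules: E = 3.332008 eV × (1.602177 × 10⁻¹⁹ J/eV) = 5.3385e-19 J

Using E = hf:
f = E/h = 5.3385e-19 J / (6.62607 × 10⁻³⁴ J·s)
f = 8.06e+14 Hz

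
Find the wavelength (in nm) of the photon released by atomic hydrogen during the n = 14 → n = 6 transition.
4018.67923 nm

First, find the transition energy using E_n = -13.6057 / n² eV:
E_14 = -13.6057 / 14² = -0.06941683673 eV
E_6 = -13.6057 / 6² = -0.37793611111 eV

Photon energy: |ΔE| = |E_6 - E_14| = 0.30851927438 eV

Convert to wavelength using E = hc/λ with hc = 1239.84 eV·nm:
λ = hc/E = 1239.84 eV·nm / 0.30851927438 eV
λ = 4018.67923 nm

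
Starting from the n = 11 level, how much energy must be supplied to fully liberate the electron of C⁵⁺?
4.0480 eV

The ionization energy is the energy needed to remove the electron completely (n → ∞).

For a hydrogen-like ion with Z = 6, E_n = -13.6057 Z² / n² eV.

At n = 11: E_11 = -13.6057 × 6² / 11² = -4.0479769 eV
At n = ∞: E_∞ = 0 eV

Ionization energy = E_∞ - E_11 = 0 - (-4.0479769) = 4.0479769 eV
Ionization energy ≈ 4.0480 eV

This is also called the binding energy of the electron in state n = 11.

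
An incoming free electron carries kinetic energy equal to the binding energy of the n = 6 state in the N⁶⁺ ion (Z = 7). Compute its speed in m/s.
2.55e+06 m/s (or 0.851% of c)

The binding energy at n = 6 for N⁶⁺ is:
E_6 = -13.6057 × 7²/6² = -18.51887 eV
|E_6| = 18.51887 eV

Convert to Joules:
KE = 18.51887 eV × (1.602177 × 10⁻¹⁹ J/eV) = 2.9671e-18 J

Using KE = ½mv²:
v = √(2·KE/m_e)
v = √(2 × 2.9671e-18 J / 9.10938 × 10⁻³¹ kg)
v = 2.55e+06 m/s

This is approximately 0.851% the speed of light.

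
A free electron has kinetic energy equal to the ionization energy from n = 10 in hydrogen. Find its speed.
2.1877e+05 m/s (or 0.07% of c)

The binding energy at n = 10 for hydrogen is:
E_10 = -13.6057/10² = -0.13605700 eV
|E_10| = 0.13605700 eV

Convert to Joules:
KE = 0.13605700 eV × (1.602177 × 10⁻¹⁹ J/eV) = 2.179874e-20 J

Using KE = ½mv²:
v = √(2·KE/m_e)
v = √(2 × 2.179874e-20 J / 9.10938 × 10⁻³¹ kg)
v = 2.1877e+05 m/s

This is approximately 0.07% the speed of light.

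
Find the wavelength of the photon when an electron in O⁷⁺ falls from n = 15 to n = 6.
61.02222 nm

First, find the transition energy using E_n = -13.6057 Z² / n² eV:
E_15 = -13.6057 × 8² / 15² = -3.8700658 eV
E_6 = -13.6057 × 8² / 6² = -24.1879111 eV

Photon energy: |ΔE| = |E_6 - E_15| = 20.3178453 eV

Convert to wavelength using E = hc/λ with hc = 1239.84 eV·nm:
λ = hc/E = 1239.84 eV·nm / 20.3178453 eV
λ = 61.02222 nm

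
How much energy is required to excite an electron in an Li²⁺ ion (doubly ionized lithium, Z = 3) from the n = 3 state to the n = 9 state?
12.09396 eV

The energy levels of a hydrogen-like atom are E_n = -13.6057 Z² eV / n².

Energy at n = 3: E_3 = -13.6057 × 3² / 3² = -13.60570000 eV
Energy at n = 9: E_9 = -13.6057 × 3² / 9² = -1.51174444 eV

The excitation energy is the difference:
ΔE = E_9 - E_3
ΔE = -1.51174444 - (-13.60570000)
ΔE = 12.09396 eV

Since this is positive, energy must be absorbed (photon absorption).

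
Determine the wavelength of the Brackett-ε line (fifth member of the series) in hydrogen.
1816.92 nm

The lines of a series are numbered from the longest wavelength (smallest ΔE) outward; the fifth line is the transition from n = n_f + 5 to n_f.
The Brackett series has all transitions ending at n_f = 4.

For H, the fifth line (ε-line) is the jump from n = 9 to n = 4:
E_9 = -13.6057 / 9² = -0.16797160 eV
E_4 = -13.6057 / 4² = -0.85035625 eV
ΔE = E_9 - E_4 = 0.68238465 eV

λ = hc/E = 1239.84 eV·nm / 0.68238465 eV
λ = 1816.92 nm

This is the ε-line of the Brackett series in H.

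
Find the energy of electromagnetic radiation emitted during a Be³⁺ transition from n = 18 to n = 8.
2.730 eV

The energy levels are E_n = -13.6057 Z² eV / n².

Energy at n = 18: E_18 = -13.6057 × 4² / 18² = -0.671886 eV
Energy at n = 8: E_8 = -13.6057 × 4² / 8² = -3.401425 eV

For emission (electron falling to lower state), the photon energy is:
E_photon = E_18 - E_8 = |-0.671886 - (-3.401425)|
E_photon = 2.730 eV

This energy is carried away by the emitted photon.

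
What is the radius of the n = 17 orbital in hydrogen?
15.2932 nm (or 152.9322 Å)

The Bohr radius formula is:
r_n = n² a₀ / Z

where a₀ = 0.0529177 nm is the Bohr radius.

For H (Z = 1) at n = 17:
r_17 = 17² × 0.0529177 nm / 1
r_17 = 289 × 0.0529177 nm / 1
r_17 = 15.29322 nm / 1
r_17 = 15.2932 nm

The electron orbits at approximately 15.2932 nm from the nucleus.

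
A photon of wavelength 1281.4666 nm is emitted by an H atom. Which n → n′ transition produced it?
n = 5 → n = 3

First, find the photon energy from the wavelength (hc = 1239.84 eV·nm):
E = hc/λ = 1239.84 eV·nm / 1281.4666 nm = 0.96751644 eV

The energy levels of hydrogen satisfy E_n = -13.6057 / n² eV, so an emission n_i → n_f releases
ΔE = 13.6057 × (1/n_f² − 1/n_i²) eV.

Setting ΔE equal to the photon energy:
1/n_f² − 1/n_i² = 0.96751644 / 13.6057 = 0.071111111

Since 1/n_i² must be positive, we need 1/n_f² > 0.071111111, i.e. n_f ≤ 3. For each allowed n_f, solve n_i = (1/n_f² − 0.071111111)^(−1/2) and check whether it is a whole number:
  n_f = 1: 1/n_i² = 1.000000000 − 0.071111111 = 0.928888889 → n_i = 1.038  (not an integer) ✗
  n_f = 2: 1/n_i² = 0.250000000 − 0.071111111 = 0.178888889 → n_i = 2.364  (not an integer) ✗
  n_f = 3: 1/n_i² = 0.111111111 − 0.071111111 = 0.040000000 → n_i = 5.000  → integer, n_i = 5 ✓

Only n_f = 3 gives an integer upper level, n_i = 5.

The transition is from n = 5 to n = 3 (emission).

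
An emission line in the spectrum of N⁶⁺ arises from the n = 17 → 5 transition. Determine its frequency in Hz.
5.89030e+15 Hz

First, find the transition energy:
E_17 = -13.6057 × 7² / 17² = -2.3068488 eV
E_5 = -13.6057 × 7² / 5² = -26.6671720 eV
|ΔE| = |E_5 - E_17| = 24.3603232 eV

Convert to Joules: E = 24.3603232 eV × (1.602177 × 10⁻¹⁹ J/eV) = 3.9029550e-18 J

Using E = hf:
f = E/h = 3.9029550e-18 J / (6.62607 × 10⁻³⁴ J·s)
f = 5.89030e+15 Hz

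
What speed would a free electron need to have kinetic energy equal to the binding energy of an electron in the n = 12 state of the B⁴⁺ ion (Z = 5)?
9.11539e+05 m/s (or 0.30% of c)

The binding energy at n = 12 for B⁴⁺ is:
E_12 = -13.6057 × 5²/12² = -2.36210069 eV
|E_12| = 2.36210069 eV

Convert to Joules:
KE = 2.36210069 eV × (1.602177 × 10⁻¹⁹ J/eV) = 3.7845034e-19 J

Using KE = ½mv²:
v = √(2·KE/m_e)
v = √(2 × 3.7845034e-19 J / 9.10938 × 10⁻³¹ kg)
v = 9.11539e+05 m/s

This is approximately 0.30% the speed of light.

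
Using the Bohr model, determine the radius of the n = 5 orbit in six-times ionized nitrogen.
0.1890 nm (or 1.8899 Å)

The Bohr radius formula is:
r_n = n² a₀ / Z

where a₀ = 0.0529177 nm is the Bohr radius.

For N⁶⁺ (Z = 7) at n = 5:
r_5 = 5² × 0.0529177 nm / 7
r_5 = 25 × 0.0529177 nm / 7
r_5 = 1.32294 nm / 7
r_5 = 0.1890 nm

The electron orbits at approximately 0.1890 nm from the nucleus.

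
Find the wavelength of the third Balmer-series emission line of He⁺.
108.483944 nm

The lines of a series are numbered from the longest wavelength (smallest ΔE) outward; the third line is the transition from n = n_f + 3 to n_f.
The Balmer series has all transitions ending at n_f = 2.

For He⁺ (Z = 2), the third line (γ-line) is the jump from n = 5 to n = 2:
E_5 = -13.6057 × 2² / 5² = -2.176912000 eV
E_2 = -13.6057 × 2² / 2² = -13.605700000 eV
ΔE = E_5 - E_2 = 11.428788000 eV

λ = hc/E = 1239.84 eV·nm / 11.428788000 eV
λ = 108.483944 nm

This is the γ-line of the Balmer series in He⁺.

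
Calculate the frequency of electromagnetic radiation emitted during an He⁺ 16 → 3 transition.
1.4107e+15 Hz

First, find the transition energy:
E_16 = -13.6057 × 2² / 16² = -0.2125891 eV
E_3 = -13.6057 × 2² / 3² = -6.0469778 eV
|ΔE| = |E_3 - E_16| = 5.8343887 eV

Convert to Joules: E = 5.8343887 eV × (1.602177 × 10⁻¹⁹ J/eV) = 9.347723e-19 J

Using E = hf:
f = E/h = 9.347723e-19 J / (6.62607 × 10⁻³⁴ J·s)
f = 1.4107e+15 Hz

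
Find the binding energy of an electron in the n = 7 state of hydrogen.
0.27767 eV

The ionization energy is the energy needed to remove the electron completely (n → ∞).

For hydrogen, E_n = -13.6057 eV / n².

At n = 7: E_7 = -13.6057 / 7² = -0.27766735 eV
At n = ∞: E_∞ = 0 eV

Ionization energy = E_∞ - E_7 = 0 - (-0.27766735) = 0.27766735 eV
Ionization energy ≈ 0.27767 eV

This is also called the binding energy of the electron in state n = 7.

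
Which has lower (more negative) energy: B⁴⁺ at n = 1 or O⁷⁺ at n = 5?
B⁴⁺ at n = 1 (E = -340.143 eV)

Using E_n = -13.6057 Z² / n² eV:

B⁴⁺ (Z = 5) at n = 1:
E = -13.6057 × 5² / 1² = -13.6057 × 25 / 1 = -340.142500 eV

O⁷⁺ (Z = 8) at n = 5:
E = -13.6057 × 8² / 5² = -13.6057 × 64 / 25 = -34.830592 eV

Since -340.142500 eV < -34.830592 eV,
B⁴⁺ at n = 1 is more tightly bound (requires more energy to ionize).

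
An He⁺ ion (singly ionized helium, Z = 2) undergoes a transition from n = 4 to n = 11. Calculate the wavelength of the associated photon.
420.05 nm

First, find the transition energy using E_n = -13.6057 Z² / n² eV:
E_4 = -13.6057 × 2² / 4² = -3.401425 eV
E_11 = -13.6057 × 2² / 11² = -0.449775 eV

Photon energy: |ΔE| = |E_11 - E_4| = 2.951650 eV

Convert to wavelength using E = hc/λ with hc = 1239.84 eV·nm:
λ = hc/E = 1239.84 eV·nm / 2.951650 eV
λ = 420.05 nm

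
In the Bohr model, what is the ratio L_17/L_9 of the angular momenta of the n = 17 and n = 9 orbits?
1.889

In the Bohr model, L_n = nℏ, so the ratio is purely the ratio of quantum numbers:

L_17/L_9 = 17ℏ / 9ℏ = 17/9 = 1.889

The angular momentum scales linearly with n.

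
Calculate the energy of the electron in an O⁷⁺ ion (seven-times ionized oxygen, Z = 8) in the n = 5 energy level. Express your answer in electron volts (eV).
-34.831 eV

The energy levels of a hydrogen-like atom are given by:
E_n = -13.6057 Z² / n² eV  (with Z = 8 for O⁷⁺)

For n = 5:
E_5 = -13.6057 × 8² / 5²
E_5 = -13.6057 × 64 / 25
E_5 = -34.831 eV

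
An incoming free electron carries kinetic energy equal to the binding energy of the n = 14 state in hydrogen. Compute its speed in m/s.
1.563e+05 m/s (or 0.05% of c)

The binding energy at n = 14 for hydrogen is:
E_14 = -13.6057/14² = -0.06941684 eV
|E_14| = 0.06941684 eV

Convert to Joules:
KE = 0.06941684 eV × (1.602177 × 10⁻¹⁹ J/eV) = 1.11218e-20 J

Using KE = ½mv²:
v = √(2·KE/m_e)
v = √(2 × 1.11218e-20 J / 9.10938 × 10⁻³¹ kg)
v = 1.563e+05 m/s

This is approximately 0.05% the speed of light.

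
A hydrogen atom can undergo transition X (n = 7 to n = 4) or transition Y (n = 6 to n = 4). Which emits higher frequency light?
7 → 4

Calculate the energy for each transition:

Transition 7 → 4:
ΔE₁ = |E_4 - E_7| = |-13.6057/4² - (-13.6057/7²)|
ΔE₁ = |-0.850356250000 - (-0.277667346939)| = 0.572688903 eV

Transition 6 → 4:
ΔE₂ = |E_4 - E_6| = |-13.6057/4² - (-13.6057/6²)|
ΔE₂ = |-0.850356250000 - (-0.377936111111)| = 0.472420139 eV

Since 0.572688903 eV > 0.472420139 eV, the transition 7 → 4 emits the more energetic photon.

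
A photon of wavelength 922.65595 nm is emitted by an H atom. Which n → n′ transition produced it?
n = 9 → n = 3

First, find the photon energy from the wavelength (hc = 1239.84 eV·nm):
E = hc/λ = 1239.84 eV·nm / 922.65595 nm = 1.3437728 eV

The energy levels of hydrogen satisfy E_n = -13.6057 / n² eV, so an emission n_i → n_f releases
ΔE = 13.6057 × (1/n_f² − 1/n_i²) eV.

Setting ΔE equal to the photon energy:
1/n_f² − 1/n_i² = 1.3437728 / 13.6057 = 0.098765429

Since 1/n_i² must be positive, we need 1/n_f² > 0.098765429, i.e. n_f ≤ 3. For each allowed n_f, solve n_i = (1/n_f² − 0.098765429)^(−1/2) and check whether it is a whole number:
  n_f = 1: 1/n_i² = 1.000000000 − 0.098765429 = 0.901234571 → n_i = 1.053  (not an integer) ✗
  n_f = 2: 1/n_i² = 0.250000000 − 0.098765429 = 0.151234571 → n_i = 2.571  (not an integer) ✗
  n_f = 3: 1/n_i² = 0.111111111 − 0.098765429 = 0.012345682 → n_i = 9.000  → integer, n_i = 9 ✓

Only n_f = 3 gives an integer upper level, n_i = 9.

The transition is from n = 9 to n = 3 (emission).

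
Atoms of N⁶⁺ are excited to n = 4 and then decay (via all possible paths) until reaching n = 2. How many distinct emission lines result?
3

The electron can occupy levels n = 2, 3, ..., 4 during de-excitation — that is m = 4 - 2 + 1 = 3 distinct levels.

The number of distinct spectral lines equals the number of ways to choose 2 of these m levels (each pair gives one possible emission transition):

Number of lines = m(m-1)/2 = 3×2/2 = 3

These correspond to all possible transitions between the 3 levels:
4 → 3, 4 → 2, 3 → 2

Each transition produces a photon with a unique energy (and thus wavelength). This count does not depend on Z.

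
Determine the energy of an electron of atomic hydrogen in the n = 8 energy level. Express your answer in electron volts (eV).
-0.2126 eV

The energy levels of a hydrogen-like atom are given by:
E_n = -13.6057 eV / n²

For n = 8:
E_8 = -13.6057 eV / 8²
E_8 = -13.6057 eV / 64
E_8 = -0.2126 eV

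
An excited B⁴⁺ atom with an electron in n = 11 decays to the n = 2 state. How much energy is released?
82.224530 eV

The energy levels are E_n = -13.6057 Z² eV / n².

Energy at n = 11: E_11 = -13.6057 × 5² / 11² = -2.811095041 eV
Energy at n = 2: E_2 = -13.6057 × 5² / 2² = -85.035625000 eV

For emission (electron falling to lower state), the photon energy is:
E_photon = E_11 - E_2 = |-2.811095041 - (-85.035625000)|
E_photon = 82.224530 eV

This energy is carried away by the emitted photon.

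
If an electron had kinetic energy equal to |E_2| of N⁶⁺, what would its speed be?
7.65692e+06 m/s (or 2.55% of c)

The binding energy at n = 2 for N⁶⁺ is:
E_2 = -13.6057 × 7²/2² = -166.669825 eV
|E_2| = 166.669825 eV

Convert to Joules:
KE = 166.669825 eV × (1.602177 × 10⁻¹⁹ J/eV) = 2.6703456e-17 J

Using KE = ½mv²:
v = √(2·KE/m_e)
v = √(2 × 2.6703456e-17 J / 9.10938 × 10⁻³¹ kg)
v = 7.65692e+06 m/s

This is approximately 2.55% the speed of light.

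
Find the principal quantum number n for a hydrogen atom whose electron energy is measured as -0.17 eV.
n = 9

The exact energy levels follow E_n = -13.6057 eV / n².

The measured value (-0.17 eV) is reported to only 2 significant figures, so we must test candidate n values and see which one matches to that precision.

Candidate energies:
  n = 7:  E = -13.6057/7² = -0.277667 eV
  n = 8:  E = -13.6057/8² = -0.212589 eV
  n = 9:  E = -13.6057/9² = -0.167972 eV  ← matches
  n = 10:  E = -13.6057/10² = -0.136057 eV
  n = 11:  E = -13.6057/11² = -0.112444 eV

Checking against the measurement of -0.17 eV (2 sig figs), only n = 9 agrees:
E_9 = -0.167972 eV, which rounds to -0.17 eV ✓

Therefore n = 9.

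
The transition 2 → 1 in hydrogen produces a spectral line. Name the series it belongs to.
Lyman series

The spectral series in hydrogen are named based on the final (lower) energy level:
- Lyman series: n_final = 1 (ultraviolet)
- Balmer series: n_final = 2 (visible/near-UV)
- Paschen series: n_final = 3 (infrared)
- Brackett series: n_final = 4 (infrared)
- Pfund series: n_final = 5 (far infrared)

Since this transition ends at n = 1, it belongs to the Lyman series.

For reference, this 2 → 1 line has photon energy
ΔE = 13.6057 eV × (1/1² - 1/2²) = 10.2042750 eV,
corresponding to wavelength λ = hc/ΔE = 1239.84 eV·nm / 10.2042750 eV = 121.5020 nm in the ultraviolet region.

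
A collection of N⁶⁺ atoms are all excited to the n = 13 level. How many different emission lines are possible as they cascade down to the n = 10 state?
6

The electron can occupy levels n = 10, 11, ..., 13 during de-excitation — that is m = 13 - 10 + 1 = 4 distinct levels.

The number of distinct spectral lines equals the number of ways to choose 2 of these m levels (each pair gives one possible emission transition):

Number of lines = m(m-1)/2 = 4×3/2 = 6

These correspond to all possible transitions between the 4 levels:
13 → 12, 13 → 11, 13 → 10, 12 → 11, 12 → 10, 11 → 10

Each transition produces a photon with a unique energy (and thus wavelength). This count does not depend on Z.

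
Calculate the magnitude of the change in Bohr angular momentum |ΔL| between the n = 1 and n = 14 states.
1.3709e-33 J·s (or 13ℏ)

In the Bohr model, L_n = nℏ where ℏ = 1.054572e-34 J·s.

L_14 = 14ℏ = 1.476401e-33 J·s
L_1 = 1ℏ = 1.054572e-34 J·s

ΔL = L_14 - L_1 = (14 - 1)ℏ = 13ℏ
ΔL = 13 × 1.054572e-34 J·s = 1.3709e-33 J·s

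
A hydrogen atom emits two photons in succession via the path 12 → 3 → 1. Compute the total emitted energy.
13.5112 eV

The energy levels of hydrogen are E_n = -13.6057 / n² eV.

First transition (12 → 3):
ΔE₁ = |E_3 - E_12|
ΔE₁ = |-1.5117444444 - (-0.0944840278)| = 1.4172604 eV

Second transition (3 → 1):
ΔE₂ = |E_1 - E_3|
ΔE₂ = |-13.6057000000 - (-1.5117444444)| = 12.0939556 eV

Total energy released:
E_total = ΔE₁ + ΔE₂ = 1.4172604 + 12.0939556 = 13.5112 eV

Note: This equals the direct transition 12 → 1: 13.5112 eV ✓
Energy is conserved regardless of the path taken.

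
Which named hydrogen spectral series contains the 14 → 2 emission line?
Balmer series

The spectral series in hydrogen are named based on the final (lower) energy level:
- Lyman series: n_final = 1 (ultraviolet)
- Balmer series: n_final = 2 (visible/near-UV)
- Paschen series: n_final = 3 (infrared)
- Brackett series: n_final = 4 (infrared)
- Pfund series: n_final = 5 (far infrared)

Since this transition ends at n = 2, it belongs to the Balmer series.

For reference, this 14 → 2 line has photon energy
ΔE = 13.6057 eV × (1/2² - 1/14²) = 3.332008163 eV,
corresponding to wavelength λ = hc/ΔE = 1239.84 eV·nm / 3.332008163 eV = 372.09993 nm in the visible/near-UV region.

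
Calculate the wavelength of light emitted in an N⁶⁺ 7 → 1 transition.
1.898 nm

First, find the transition energy using E_n = -13.6057 Z² / n² eV:
E_7 = -13.6057 × 7² / 7² = -13.60570 eV
E_1 = -13.6057 × 7² / 1² = -666.67930 eV

Photon energy: |ΔE| = |E_1 - E_7| = 653.07360 eV

Convert to wavelength using E = hc/λ with hc = 1239.84 eV·nm:
λ = hc/E = 1239.84 eV·nm / 653.07360 eV
λ = 1.898 nm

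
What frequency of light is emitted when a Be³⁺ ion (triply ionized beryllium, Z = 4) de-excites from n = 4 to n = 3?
2.5588e+15 Hz

First, find the transition energy:
E_4 = -13.6057 × 4² / 4² = -13.605700 eV
E_3 = -13.6057 × 4² / 3² = -24.187911 eV
|ΔE| = |E_3 - E_4| = 10.582211 eV

Convert to Joules: E = 10.582211 eV × (1.602177 × 10⁻¹⁹ J/eV) = 1.695458e-18 J

Using E = hf:
f = E/h = 1.695458e-18 J / (6.62607 × 10⁻³⁴ J·s)
f = 2.5588e+15 Hz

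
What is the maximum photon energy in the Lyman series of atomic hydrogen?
13.60570 eV

The series limit corresponds to the transition from n = ∞ to n = 1.
This is the highest energy (shortest wavelength) transition in the Lyman series.

E_∞ = 0 eV
E_1 = -13.6057 / 1² = -13.60570 eV

Energy at series limit:
ΔE = E_∞ - E_1 = 0 - (-13.60570) = 13.60570 eV

This energy equals the ionization energy from the n = 1 state of hydrogen.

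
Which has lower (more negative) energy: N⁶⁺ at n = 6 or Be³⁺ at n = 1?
Be³⁺ at n = 1 (E = -217.691 eV)

Using E_n = -13.6057 Z² / n² eV:

N⁶⁺ (Z = 7) at n = 6:
E = -13.6057 × 7² / 6² = -13.6057 × 49 / 36 = -18.518869 eV

Be³⁺ (Z = 4) at n = 1:
E = -13.6057 × 4² / 1² = -13.6057 × 16 / 1 = -217.691200 eV

Since -217.691200 eV < -18.518869 eV,
Be³⁺ at n = 1 is more tightly bound (requires more energy to ionize).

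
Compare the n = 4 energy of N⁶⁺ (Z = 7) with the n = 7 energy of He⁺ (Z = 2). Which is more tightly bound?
N⁶⁺ at n = 4 (E = -41.66746 eV)

Using E_n = -13.6057 Z² / n² eV:

N⁶⁺ (Z = 7) at n = 4:
E = -13.6057 × 7² / 4² = -13.6057 × 49 / 16 = -41.66745625 eV

He⁺ (Z = 2) at n = 7:
E = -13.6057 × 2² / 7² = -13.6057 × 4 / 49 = -1.11066939 eV

Since -41.66745625 eV < -1.11066939 eV,
N⁶⁺ at n = 4 is more tightly bound (requires more energy to ionize).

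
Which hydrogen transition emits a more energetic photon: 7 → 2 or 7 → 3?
7 → 2

Calculate the energy for each transition:

Transition 7 → 2:
ΔE₁ = |E_2 - E_7| = |-13.6057/2² - (-13.6057/7²)|
ΔE₁ = |-3.401425000 - (-0.277667347)| = 3.123758 eV

Transition 7 → 3:
ΔE₂ = |E_3 - E_7| = |-13.6057/3² - (-13.6057/7²)|
ΔE₂ = |-1.511744444 - (-0.277667347)| = 1.234077 eV

Since 3.123758 eV > 1.234077 eV, the transition 7 → 2 emits the more energetic photon.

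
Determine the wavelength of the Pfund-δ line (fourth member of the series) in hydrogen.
3295.19981 nm

The lines of a series are numbered from the longest wavelength (smallest ΔE) outward; the fourth line is the transition from n = n_f + 4 to n_f.
The Pfund series has all transitions ending at n_f = 5.

For H, the fourth line (δ-line) is the jump from n = 9 to n = 5:
E_9 = -13.6057 / 9² = -0.16797160494 eV
E_5 = -13.6057 / 5² = -0.54422800000 eV
ΔE = E_9 - E_5 = 0.37625639506 eV

λ = hc/E = 1239.84 eV·nm / 0.37625639506 eV
λ = 3295.19981 nm

This is the δ-line of the Pfund series in H.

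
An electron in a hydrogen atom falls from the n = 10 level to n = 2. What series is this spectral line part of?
Balmer series

The spectral series in hydrogen are named based on the final (lower) energy level:
- Lyman series: n_final = 1 (ultraviolet)
- Balmer series: n_final = 2 (visible/near-UV)
- Paschen series: n_final = 3 (infrared)
- Brackett series: n_final = 4 (infrared)
- Pfund series: n_final = 5 (far infrared)

Since this transition ends at n = 2, it belongs to the Balmer series.

For reference, this 10 → 2 line has photon energy
ΔE = 13.6057 eV × (1/2² - 1/10²) = 3.265368000 eV,
corresponding to wavelength λ = hc/ΔE = 1239.84 eV·nm / 3.265368000 eV = 379.69380 nm in the visible/near-UV region.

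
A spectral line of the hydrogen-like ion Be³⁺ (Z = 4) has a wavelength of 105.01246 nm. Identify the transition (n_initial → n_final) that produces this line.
n = 11 → n = 4

First, find the photon energy from the wavelength (hc = 1239.84 eV·nm):
E = hc/λ = 1239.84 eV·nm / 105.01246 nm = 11.806599 eV

The energy levels of Be³⁺ satisfy E_n = -13.6057 × 4² / n² eV, so an emission n_i → n_f releases
ΔE = 13.6057 × 4² × (1/n_f² − 1/n_i²) eV.

Setting ΔE equal to the photon energy:
1/n_f² − 1/n_i² = 11.806599 / (13.6057 × 4²) = 0.054235536

Since 1/n_i² must be positive, we need 1/n_f² > 0.054235536, i.e. n_f ≤ 4. For each allowed n_f, solve n_i = (1/n_f² − 0.054235536)^(−1/2) and check whether it is a whole number:
  n_f = 1: 1/n_i² = 1.000000000 − 0.054235536 = 0.945764464 → n_i = 1.028  (not an integer) ✗
  n_f = 2: 1/n_i² = 0.250000000 − 0.054235536 = 0.195764464 → n_i = 2.260  (not an integer) ✗
  n_f = 3: 1/n_i² = 0.111111111 − 0.054235536 = 0.056875575 → n_i = 4.193  (not an integer) ✗
  n_f = 4: 1/n_i² = 0.062500000 − 0.054235536 = 0.008264464 → n_i = 11.000  → integer, n_i = 11 ✓

Only n_f = 4 gives an integer upper level, n_i = 11.

The transition is from n = 11 to n = 4 (emission).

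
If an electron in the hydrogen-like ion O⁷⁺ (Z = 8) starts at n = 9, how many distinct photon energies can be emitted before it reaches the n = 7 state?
3

The electron can occupy levels n = 7, 8, ..., 9 during de-excitation — that is m = 9 - 7 + 1 = 3 distinct levels.

The number of distinct spectral lines equals the number of ways to choose 2 of these m levels (each pair gives one possible emission transition):

Number of lines = m(m-1)/2 = 3×2/2 = 3

These correspond to all possible transitions between the 3 levels:
9 → 8, 9 → 7, 8 → 7

Each transition produces a photon with a unique energy (and thus wavelength). This count does not depend on Z.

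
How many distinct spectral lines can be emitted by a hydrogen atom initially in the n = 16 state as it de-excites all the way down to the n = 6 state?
55

The electron can occupy levels n = 6, 7, ..., 16 during de-excitation — that is m = 16 - 6 + 1 = 11 distinct levels.

The number of distinct spectral lines equals the number of ways to choose 2 of these m levels (each pair gives one possible emission transition):

Number of lines = m(m-1)/2 = 11×10/2 = 55

These correspond to all possible transitions between the 11 levels:
16 → 15, 16 → 14, 16 → 13, 16 → 12, 16 → 11, 16 → 10, 16 → 9, 16 → 8...

Each transition produces a photon with a unique energy (and thus wavelength). This count does not depend on Z.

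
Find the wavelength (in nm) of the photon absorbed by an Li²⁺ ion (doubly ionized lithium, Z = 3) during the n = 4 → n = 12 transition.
182.25 nm

First, find the transition energy using E_n = -13.6057 Z² / n² eV:
E_4 = -13.6057 × 3² / 4² = -7.653206 eV
E_12 = -13.6057 × 3² / 12² = -0.850356 eV

Photon energy: |ΔE| = |E_12 - E_4| = 6.802850 eV

Convert to wavelength using E = hc/λ with hc = 1239.84 eV·nm:
λ = hc/E = 1239.84 eV·nm / 6.802850 eV
λ = 182.25 nm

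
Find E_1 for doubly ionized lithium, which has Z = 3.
-122.451 eV

For hydrogen-like ions, the energy levels scale with Z²:
E_n = -13.6057 Z² / n² eV

For Li²⁺ (Z = 3) at n = 1:
E_1 = -13.6057 × 3² / 1²
E_1 = -13.6057 × 9 / 1
E_1 = -122.4513 / 1
E_1 = -122.451 eV

The energy is 9 times more negative than hydrogen at the same n due to the stronger nuclear charge.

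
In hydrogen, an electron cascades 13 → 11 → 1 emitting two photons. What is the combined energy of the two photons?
13.525 eV

The energy levels of hydrogen are E_n = -13.6057 / n² eV.

First transition (13 → 11):
ΔE₁ = |E_11 - E_13|
ΔE₁ = |-0.112443802 - (-0.080507101)| = 0.031937 eV

Second transition (11 → 1):
ΔE₂ = |E_1 - E_11|
ΔE₂ = |-13.605700000 - (-0.112443802)| = 13.493256 eV

Total energy released:
E_total = ΔE₁ + ΔE₂ = 0.031937 + 13.493256 = 13.525 eV

Note: This equals the direct transition 13 → 1: 13.525 eV ✓
Energy is conserved regardless of the path taken.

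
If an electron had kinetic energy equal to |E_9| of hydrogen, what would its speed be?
2.431e+05 m/s (or 0.08% of c)

The binding energy at n = 9 for hydrogen is:
E_9 = -13.6057/9² = -0.1679716 eV
|E_9| = 0.1679716 eV

Convert to Joules:
KE = 0.1679716 eV × (1.602177 × 10⁻¹⁹ J/eV) = 2.69120e-20 J

Using KE = ½mv²:
v = √(2·KE/m_e)
v = √(2 × 2.69120e-20 J / 9.10938 × 10⁻³¹ kg)
v = 2.431e+05 m/s

This is approximately 0.08% the speed of light.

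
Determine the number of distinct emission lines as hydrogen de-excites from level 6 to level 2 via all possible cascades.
10

The electron can occupy levels n = 2, 3, ..., 6 during de-excitation — that is m = 6 - 2 + 1 = 5 distinct levels.

The number of distinct spectral lines equals the number of ways to choose 2 of these m levels (each pair gives one possible emission transition):

Number of lines = m(m-1)/2 = 5×4/2 = 10

These correspond to all possible transitions between the 5 levels:
6 → 5, 6 → 4, 6 → 3, 6 → 2, 5 → 4, 5 → 3, 5 → 2, 4 → 3...

Each transition produces a photon with a unique energy (and thus wavelength). This count does not depend on Z.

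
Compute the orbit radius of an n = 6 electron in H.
1.90504 nm (or 19.05038 Å)

The Bohr radius formula is:
r_n = n² a₀ / Z

where a₀ = 0.05291772 nm is the Bohr radius.

For H (Z = 1) at n = 6:
r_6 = 6² × 0.05291772 nm / 1
r_6 = 36 × 0.05291772 nm / 1
r_6 = 1.905038 nm / 1
r_6 = 1.90504 nm

The electron orbits at approximately 1.90504 nm from the nucleus.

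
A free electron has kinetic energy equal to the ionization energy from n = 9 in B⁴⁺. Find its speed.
1.215e+06 m/s (or 0.41% of c)

The binding energy at n = 9 for B⁴⁺ is:
E_9 = -13.6057 × 5²/9² = -4.199290 eV
|E_9| = 4.199290 eV

Convert to Joules:
KE = 4.199290 eV × (1.602177 × 10⁻¹⁹ J/eV) = 6.72801e-19 J

Using KE = ½mv²:
v = √(2·KE/m_e)
v = √(2 × 6.72801e-19 J / 9.10938 × 10⁻³¹ kg)
v = 1.215e+06 m/s

This is approximately 0.41% the speed of light.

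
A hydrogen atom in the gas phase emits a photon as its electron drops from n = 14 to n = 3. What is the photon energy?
1.4423 eV

The energy levels are E_n = -13.6057 eV / n².

Energy at n = 14: E_14 = -13.6057 / 14² = -0.0694168 eV
Energy at n = 3: E_3 = -13.6057 / 3² = -1.5117444 eV

For emission (electron falling to lower state), the photon energy is:
E_photon = E_14 - E_3 = |-0.0694168 - (-1.5117444)|
E_photon = 1.4423 eV

This energy is carried away by the emitted photon.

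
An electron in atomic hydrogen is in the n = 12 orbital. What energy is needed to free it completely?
0.09 eV

The ionization energy is the energy needed to remove the electron completely (n → ∞).

For hydrogen, E_n = -13.6057 eV / n².

At n = 12: E_12 = -13.6057 / 12² = -0.09448 eV
At n = ∞: E_∞ = 0 eV

Ionization energy = E_∞ - E_12 = 0 - (-0.09448) = 0.09448 eV
Ionization energy ≈ 0.09 eV

This is also called the binding energy of the electron in state n = 12.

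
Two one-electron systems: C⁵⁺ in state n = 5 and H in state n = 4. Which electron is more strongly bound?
C⁵⁺ at n = 5 (E = -19.59221 eV)

Using E_n = -13.6057 Z² / n² eV:

C⁵⁺ (Z = 6) at n = 5:
E = -13.6057 × 6² / 5² = -13.6057 × 36 / 25 = -19.59220800 eV

H (Z = 1) at n = 4:
E = -13.6057 × 1² / 4² = -13.6057 × 1 / 16 = -0.85035625 eV

Since -19.59220800 eV < -0.85035625 eV,
C⁵⁺ at n = 5 is more tightly bound (requires more energy to ionize).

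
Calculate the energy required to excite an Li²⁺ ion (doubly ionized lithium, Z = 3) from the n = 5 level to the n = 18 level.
4.52 eV

The energy levels of a hydrogen-like atom are E_n = -13.6057 Z² eV / n².

Energy at n = 5: E_5 = -13.6057 × 3² / 5² = -4.89805 eV
Energy at n = 18: E_18 = -13.6057 × 3² / 18² = -0.37794 eV

The excitation energy is the difference:
ΔE = E_18 - E_5
ΔE = -0.37794 - (-4.89805)
ΔE = 4.52 eV

Since this is positive, energy must be absorbed (photon absorption).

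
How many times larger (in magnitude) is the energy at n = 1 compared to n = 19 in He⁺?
361.00000

Using E_n = -13.6057 Z² / n² eV with Z = 2:

E_1 = -13.6057 × 2² / 1² = -54.4228 / 1 = -54.42280000000 eV
E_19 = -13.6057 × 2² / 19² = -54.4228 / 361 = -0.15075567867 eV

The ratio is:
E_1/E_19 = (-54.42280000000) / (-0.15075567867)
E_1/E_19 = (-54.4228/1) / (-54.4228/361)
E_1/E_19 = 361/1
E_1/E_19 = 361.00000
(Note: the Z² factors cancel in the ratio.)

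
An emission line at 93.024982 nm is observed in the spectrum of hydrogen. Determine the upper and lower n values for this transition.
n = 7 → n = 1

First, find the photon energy from the wavelength (hc = 1239.84 eV·nm):
E = hc/λ = 1239.84 eV·nm / 93.024982 nm = 13.328033 eV

The energy levels of hydrogen satisfy E_n = -13.6057 / n² eV, so an emission n_i → n_f releases
ΔE = 13.6057 × (1/n_f² − 1/n_i²) eV.

Setting ΔE equal to the photon energy:
1/n_f² − 1/n_i² = 13.328033 / 13.6057 = 0.97959186

Since 1/n_i² must be positive, we need 1/n_f² > 0.97959186, i.e. n_f ≤ 1. For each allowed n_f, solve n_i = (1/n_f² − 0.97959186)^(−1/2) and check whether it is a whole number:
  n_f = 1: 1/n_i² = 1.00000000 − 0.97959186 = 0.02040814 → n_i = 7.000  → integer, n_i = 7 ✓

Only n_f = 1 gives an integer upper level, n_i = 7.

The transition is from n = 7 to n = 1 (emission).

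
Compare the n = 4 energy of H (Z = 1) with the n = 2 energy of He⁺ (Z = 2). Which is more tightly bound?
He⁺ at n = 2 (E = -13.6057 eV)

Using E_n = -13.6057 Z² / n² eV:

H (Z = 1) at n = 4:
E = -13.6057 × 1² / 4² = -13.6057 × 1 / 16 = -0.8503563 eV

He⁺ (Z = 2) at n = 2:
E = -13.6057 × 2² / 2² = -13.6057 × 4 / 4 = -13.6057000 eV

Since -13.6057000 eV < -0.8503563 eV,
He⁺ at n = 2 is more tightly bound (requires more energy to ionize).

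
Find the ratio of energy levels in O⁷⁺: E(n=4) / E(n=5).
1.562500

Using E_n = -13.6057 Z² / n² eV with Z = 8:

E_4 = -13.6057 × 8² / 4² = -870.7648 / 16 = -54.422800000000 eV
E_5 = -13.6057 × 8² / 5² = -870.7648 / 25 = -34.830592000000 eV

The ratio is:
E_4/E_5 = (-54.422800000000) / (-34.830592000000)
E_4/E_5 = (-870.7648/16) / (-870.7648/25)
E_4/E_5 = 25/16
E_4/E_5 = 1.562500
(Note: the Z² factors cancel in the ratio.)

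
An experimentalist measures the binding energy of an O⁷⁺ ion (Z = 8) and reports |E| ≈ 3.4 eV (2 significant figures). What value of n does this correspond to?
n = 16

The exact energy levels follow E_n = -13.6057 Z² / n² eV with Z = 8.

The measured value (-3.4 eV) is reported to only 2 significant figures, so we must test candidate n values and see which one matches to that precision.

Candidate energies:
  n = 14:  E = -13.6057 × 8² / 14² = -4.44268 eV
  n = 15:  E = -13.6057 × 8² / 15² = -3.87007 eV
  n = 16:  E = -13.6057 × 8² / 16² = -3.40143 eV  ← matches
  n = 17:  E = -13.6057 × 8² / 17² = -3.01303 eV
  n = 18:  E = -13.6057 × 8² / 18² = -2.68755 eV

Checking against the measurement of -3.4 eV (2 sig figs), only n = 16 agrees:
E_16 = -3.40143 eV, which rounds to -3.4 eV ✓

Therefore n = 16.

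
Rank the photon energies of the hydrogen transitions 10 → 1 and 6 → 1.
10 → 1

Calculate the energy for each transition:

Transition 10 → 1:
ΔE₁ = |E_1 - E_10| = |-13.6057/1² - (-13.6057/10²)|
ΔE₁ = |-13.605700000000 - (-0.136057000000)| = 13.469643000 eV

Transition 6 → 1:
ΔE₂ = |E_1 - E_6| = |-13.6057/1² - (-13.6057/6²)|
ΔE₂ = |-13.605700000000 - (-0.377936111111)| = 13.227763889 eV

Since 13.469643000 eV > 13.227763889 eV, the transition 10 → 1 emits the more energetic photon.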